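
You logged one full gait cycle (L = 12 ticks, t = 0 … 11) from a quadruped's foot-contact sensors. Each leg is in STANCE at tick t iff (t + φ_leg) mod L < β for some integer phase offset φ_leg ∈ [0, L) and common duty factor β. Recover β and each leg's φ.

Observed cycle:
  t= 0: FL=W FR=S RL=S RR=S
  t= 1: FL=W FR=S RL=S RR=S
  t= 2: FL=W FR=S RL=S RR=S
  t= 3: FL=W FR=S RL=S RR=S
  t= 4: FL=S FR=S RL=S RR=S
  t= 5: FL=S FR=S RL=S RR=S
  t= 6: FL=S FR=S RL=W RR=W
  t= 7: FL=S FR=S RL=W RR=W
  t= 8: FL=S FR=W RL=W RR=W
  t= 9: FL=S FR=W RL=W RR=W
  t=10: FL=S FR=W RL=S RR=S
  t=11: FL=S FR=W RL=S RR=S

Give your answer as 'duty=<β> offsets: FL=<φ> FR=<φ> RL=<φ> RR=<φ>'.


duty β = stance ticks per leg = 8
FL: stance ticks = 8; W→S at t=4 → φ=8
FR: stance ticks = 8; W→S at t=0 → φ=0
RL: stance ticks = 8; W→S at t=10 → φ=2
RR: stance ticks = 8; W→S at t=10 → φ=2

duty=8 offsets: FL=8 FR=0 RL=2 RR=2


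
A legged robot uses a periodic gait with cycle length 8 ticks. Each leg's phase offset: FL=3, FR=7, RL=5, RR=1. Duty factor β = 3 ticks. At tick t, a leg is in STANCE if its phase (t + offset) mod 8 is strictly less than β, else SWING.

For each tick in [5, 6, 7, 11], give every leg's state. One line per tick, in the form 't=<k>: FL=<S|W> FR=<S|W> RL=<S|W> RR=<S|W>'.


t=5: phase=(0,4,2,6) vs β=3 → FL=S FR=W RL=S RR=W
t=6: phase=(1,5,3,7) vs β=3 → FL=S FR=W RL=W RR=W
t=7: phase=(2,6,4,0) vs β=3 → FL=S FR=W RL=W RR=S
t=11: phase=(6,2,0,4) vs β=3 → FL=W FR=S RL=S RR=W

t=5: FL=S FR=W RL=S RR=W
t=6: FL=S FR=W RL=W RR=W
t=7: FL=S FR=W RL=W RR=S
t=11: FL=W FR=S RL=S RR=W


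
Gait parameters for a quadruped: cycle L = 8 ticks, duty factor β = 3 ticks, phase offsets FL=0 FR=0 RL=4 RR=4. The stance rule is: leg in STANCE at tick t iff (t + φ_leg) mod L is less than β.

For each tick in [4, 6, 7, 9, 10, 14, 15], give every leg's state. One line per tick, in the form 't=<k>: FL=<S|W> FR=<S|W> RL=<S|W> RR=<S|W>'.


t=4: FL=W FR=W RL=S RR=S
t=6: FL=W FR=W RL=S RR=S
t=7: FL=W FR=W RL=W RR=W
t=9: FL=S FR=S RL=W RR=W
t=10: FL=S FR=S RL=W RR=W
t=14: FL=W FR=W RL=S RR=S
t=15: FL=W FR=W RL=W RR=W

t=4: phase=(4,4,0,0) vs β=3 → FL=W FR=W RL=S RR=S
t=6: phase=(6,6,2,2) vs β=3 → FL=W FR=W RL=S RR=S
t=7: phase=(7,7,3,3) vs β=3 → FL=W FR=W RL=W RR=W
t=9: phase=(1,1,5,5) vs β=3 → FL=S FR=S RL=W RR=W
t=10: phase=(2,2,6,6) vs β=3 → FL=S FR=S RL=W RR=W
t=14: phase=(6,6,2,2) vs β=3 → FL=W FR=W RL=S RR=S
t=15: phase=(7,7,3,3) vs β=3 → FL=W FR=W RL=W RR=W


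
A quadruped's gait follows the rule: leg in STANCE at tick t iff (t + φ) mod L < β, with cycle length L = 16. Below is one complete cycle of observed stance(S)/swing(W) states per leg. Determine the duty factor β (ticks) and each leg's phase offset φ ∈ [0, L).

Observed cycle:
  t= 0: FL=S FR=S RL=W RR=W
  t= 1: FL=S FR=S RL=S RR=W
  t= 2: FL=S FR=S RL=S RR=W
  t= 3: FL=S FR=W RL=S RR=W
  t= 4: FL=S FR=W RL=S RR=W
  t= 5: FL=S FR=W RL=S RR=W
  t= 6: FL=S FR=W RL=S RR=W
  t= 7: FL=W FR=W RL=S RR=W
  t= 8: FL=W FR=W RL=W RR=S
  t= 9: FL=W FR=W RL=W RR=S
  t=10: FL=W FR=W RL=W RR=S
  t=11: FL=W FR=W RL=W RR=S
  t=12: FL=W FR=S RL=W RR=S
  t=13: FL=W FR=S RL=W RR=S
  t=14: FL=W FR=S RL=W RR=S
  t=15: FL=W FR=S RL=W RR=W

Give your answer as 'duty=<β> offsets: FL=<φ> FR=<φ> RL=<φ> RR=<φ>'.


duty β = stance ticks per leg = 7
FL: stance ticks = 7; W→S at t=0 → φ=0
FR: stance ticks = 7; W→S at t=12 → φ=4
RL: stance ticks = 7; W→S at t=1 → φ=15
RR: stance ticks = 7; W→S at t=8 → φ=8

duty=7 offsets: FL=0 FR=4 RL=15 RR=8


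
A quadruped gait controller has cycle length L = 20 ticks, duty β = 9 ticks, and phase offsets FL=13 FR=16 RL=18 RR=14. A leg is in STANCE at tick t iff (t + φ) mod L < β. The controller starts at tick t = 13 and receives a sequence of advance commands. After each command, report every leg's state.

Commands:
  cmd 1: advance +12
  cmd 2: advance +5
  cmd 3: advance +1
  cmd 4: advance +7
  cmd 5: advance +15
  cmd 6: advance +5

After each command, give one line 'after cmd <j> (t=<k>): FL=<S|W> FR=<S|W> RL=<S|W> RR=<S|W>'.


after cmd 1 (t=25): FL=W FR=S RL=S RR=W
after cmd 2 (t=30): FL=S FR=S RL=S RR=S
after cmd 3 (t=31): FL=S FR=S RL=W RR=S
after cmd 4 (t=38): FL=W FR=W RL=W RR=W
after cmd 5 (t=53): FL=S FR=W RL=W RR=S
after cmd 6 (t=58): FL=W FR=W RL=W RR=W

start t=13: FL=S FR=W RL=W RR=S
cmd 1: advance +12 → t=25, phase=(18,1,3,19) → FL=W FR=S RL=S RR=W
cmd 2: advance +5 → t=30, phase=(3,6,8,4) → FL=S FR=S RL=S RR=S
cmd 3: advance +1 → t=31, phase=(4,7,9,5) → FL=S FR=S RL=W RR=S
cmd 4: advance +7 → t=38, phase=(11,14,16,12) → FL=W FR=W RL=W RR=W
cmd 5: advance +15 → t=53, phase=(6,9,11,7) → FL=S FR=W RL=W RR=S
cmd 6: advance +5 → t=58, phase=(11,14,16,12) → FL=W FR=W RL=W RR=W


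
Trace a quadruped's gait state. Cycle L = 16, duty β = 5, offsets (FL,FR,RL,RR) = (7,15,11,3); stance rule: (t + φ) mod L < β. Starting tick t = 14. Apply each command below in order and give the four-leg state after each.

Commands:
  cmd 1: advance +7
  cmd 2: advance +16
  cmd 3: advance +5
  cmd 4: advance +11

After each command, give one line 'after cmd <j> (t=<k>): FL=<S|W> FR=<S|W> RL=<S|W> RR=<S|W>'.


start t=14: FL=W FR=W RL=W RR=S
cmd 1: advance +7 → t=21, phase=(12,4,0,8) → FL=W FR=S RL=S RR=W
cmd 2: advance +16 → t=37, phase=(12,4,0,8) → FL=W FR=S RL=S RR=W
cmd 3: advance +5 → t=42, phase=(1,9,5,13) → FL=S FR=W RL=W RR=W
cmd 4: advance +11 → t=53, phase=(12,4,0,8) → FL=W FR=S RL=S RR=W

after cmd 1 (t=21): FL=W FR=S RL=S RR=W
after cmd 2 (t=37): FL=W FR=S RL=S RR=W
after cmd 3 (t=42): FL=S FR=W RL=W RR=W
after cmd 4 (t=53): FL=W FR=S RL=S RR=W


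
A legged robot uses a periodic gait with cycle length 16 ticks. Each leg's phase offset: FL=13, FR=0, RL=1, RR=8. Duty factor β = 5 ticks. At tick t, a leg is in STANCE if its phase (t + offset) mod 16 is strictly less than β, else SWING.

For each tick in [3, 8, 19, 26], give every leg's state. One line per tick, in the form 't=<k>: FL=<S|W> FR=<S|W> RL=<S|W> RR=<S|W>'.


t=3: phase=(0,3,4,11) vs β=5 → FL=S FR=S RL=S RR=W
t=8: phase=(5,8,9,0) vs β=5 → FL=W FR=W RL=W RR=S
t=19: phase=(0,3,4,11) vs β=5 → FL=S FR=S RL=S RR=W
t=26: phase=(7,10,11,2) vs β=5 → FL=W FR=W RL=W RR=S

t=3: FL=S FR=S RL=S RR=W
t=8: FL=W FR=W RL=W RR=S
t=19: FL=S FR=S RL=S RR=W
t=26: FL=W FR=W RL=W RR=S


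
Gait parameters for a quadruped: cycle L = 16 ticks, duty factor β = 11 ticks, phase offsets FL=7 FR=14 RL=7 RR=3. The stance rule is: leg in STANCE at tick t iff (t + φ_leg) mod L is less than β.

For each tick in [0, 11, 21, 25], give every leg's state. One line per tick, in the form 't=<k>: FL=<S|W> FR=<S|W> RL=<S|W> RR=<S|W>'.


t=0: FL=S FR=W RL=S RR=S
t=11: FL=S FR=S RL=S RR=W
t=21: FL=W FR=S RL=W RR=S
t=25: FL=S FR=S RL=S RR=W

t=0: phase=(7,14,7,3) vs β=11 → FL=S FR=W RL=S RR=S
t=11: phase=(2,9,2,14) vs β=11 → FL=S FR=S RL=S RR=W
t=21: phase=(12,3,12,8) vs β=11 → FL=W FR=S RL=W RR=S
t=25: phase=(0,7,0,12) vs β=11 → FL=S FR=S RL=S RR=W


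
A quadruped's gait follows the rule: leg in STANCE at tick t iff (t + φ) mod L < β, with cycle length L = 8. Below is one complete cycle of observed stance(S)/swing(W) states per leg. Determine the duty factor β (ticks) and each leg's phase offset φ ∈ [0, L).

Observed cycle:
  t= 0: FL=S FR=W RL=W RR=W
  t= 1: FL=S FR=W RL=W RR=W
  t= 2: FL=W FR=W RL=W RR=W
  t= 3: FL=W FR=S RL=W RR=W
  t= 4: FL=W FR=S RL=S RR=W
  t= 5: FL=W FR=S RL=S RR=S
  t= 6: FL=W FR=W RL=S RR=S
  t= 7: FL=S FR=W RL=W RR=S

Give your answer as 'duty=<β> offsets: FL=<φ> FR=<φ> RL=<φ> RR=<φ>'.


duty=3 offsets: FL=1 FR=5 RL=4 RR=3

duty β = stance ticks per leg = 3
FL: stance ticks = 3; W→S at t=7 → φ=1
FR: stance ticks = 3; W→S at t=3 → φ=5
RL: stance ticks = 3; W→S at t=4 → φ=4
RR: stance ticks = 3; W→S at t=5 → φ=3


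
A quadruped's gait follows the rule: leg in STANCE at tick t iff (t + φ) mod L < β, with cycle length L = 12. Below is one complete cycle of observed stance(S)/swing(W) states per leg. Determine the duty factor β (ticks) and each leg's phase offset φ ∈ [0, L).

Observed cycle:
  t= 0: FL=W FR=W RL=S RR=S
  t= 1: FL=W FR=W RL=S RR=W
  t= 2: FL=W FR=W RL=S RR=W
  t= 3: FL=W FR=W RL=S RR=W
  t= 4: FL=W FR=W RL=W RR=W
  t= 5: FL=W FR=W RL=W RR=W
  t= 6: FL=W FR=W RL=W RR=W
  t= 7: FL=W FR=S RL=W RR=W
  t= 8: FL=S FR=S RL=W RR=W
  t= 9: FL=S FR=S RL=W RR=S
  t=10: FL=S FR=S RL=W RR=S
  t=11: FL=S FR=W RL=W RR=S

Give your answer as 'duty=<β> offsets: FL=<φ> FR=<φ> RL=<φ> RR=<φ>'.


duty β = stance ticks per leg = 4
FL: stance ticks = 4; W→S at t=8 → φ=4
FR: stance ticks = 4; W→S at t=7 → φ=5
RL: stance ticks = 4; W→S at t=0 → φ=0
RR: stance ticks = 4; W→S at t=9 → φ=3

duty=4 offsets: FL=4 FR=5 RL=0 RR=3


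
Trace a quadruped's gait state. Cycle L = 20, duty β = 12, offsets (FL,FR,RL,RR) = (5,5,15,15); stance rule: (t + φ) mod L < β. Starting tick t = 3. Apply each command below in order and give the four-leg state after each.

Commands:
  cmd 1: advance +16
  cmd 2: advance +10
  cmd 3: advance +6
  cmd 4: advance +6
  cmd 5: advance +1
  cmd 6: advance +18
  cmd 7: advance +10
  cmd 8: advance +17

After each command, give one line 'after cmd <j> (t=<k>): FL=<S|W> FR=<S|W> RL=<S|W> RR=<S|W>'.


after cmd 1 (t=19): FL=S FR=S RL=W RR=W
after cmd 2 (t=29): FL=W FR=W RL=S RR=S
after cmd 3 (t=35): FL=S FR=S RL=S RR=S
after cmd 4 (t=41): FL=S FR=S RL=W RR=W
after cmd 5 (t=42): FL=S FR=S RL=W RR=W
after cmd 6 (t=60): FL=S FR=S RL=W RR=W
after cmd 7 (t=70): FL=W FR=W RL=S RR=S
after cmd 8 (t=87): FL=W FR=W RL=S RR=S

start t=3: FL=S FR=S RL=W RR=W
cmd 1: advance +16 → t=19, phase=(4,4,14,14) → FL=S FR=S RL=W RR=W
cmd 2: advance +10 → t=29, phase=(14,14,4,4) → FL=W FR=W RL=S RR=S
cmd 3: advance +6 → t=35, phase=(0,0,10,10) → FL=S FR=S RL=S RR=S
cmd 4: advance +6 → t=41, phase=(6,6,16,16) → FL=S FR=S RL=W RR=W
cmd 5: advance +1 → t=42, phase=(7,7,17,17) → FL=S FR=S RL=W RR=W
cmd 6: advance +18 → t=60, phase=(5,5,15,15) → FL=S FR=S RL=W RR=W
cmd 7: advance +10 → t=70, phase=(15,15,5,5) → FL=W FR=W RL=S RR=S
cmd 8: advance +17 → t=87, phase=(12,12,2,2) → FL=W FR=W RL=S RR=S


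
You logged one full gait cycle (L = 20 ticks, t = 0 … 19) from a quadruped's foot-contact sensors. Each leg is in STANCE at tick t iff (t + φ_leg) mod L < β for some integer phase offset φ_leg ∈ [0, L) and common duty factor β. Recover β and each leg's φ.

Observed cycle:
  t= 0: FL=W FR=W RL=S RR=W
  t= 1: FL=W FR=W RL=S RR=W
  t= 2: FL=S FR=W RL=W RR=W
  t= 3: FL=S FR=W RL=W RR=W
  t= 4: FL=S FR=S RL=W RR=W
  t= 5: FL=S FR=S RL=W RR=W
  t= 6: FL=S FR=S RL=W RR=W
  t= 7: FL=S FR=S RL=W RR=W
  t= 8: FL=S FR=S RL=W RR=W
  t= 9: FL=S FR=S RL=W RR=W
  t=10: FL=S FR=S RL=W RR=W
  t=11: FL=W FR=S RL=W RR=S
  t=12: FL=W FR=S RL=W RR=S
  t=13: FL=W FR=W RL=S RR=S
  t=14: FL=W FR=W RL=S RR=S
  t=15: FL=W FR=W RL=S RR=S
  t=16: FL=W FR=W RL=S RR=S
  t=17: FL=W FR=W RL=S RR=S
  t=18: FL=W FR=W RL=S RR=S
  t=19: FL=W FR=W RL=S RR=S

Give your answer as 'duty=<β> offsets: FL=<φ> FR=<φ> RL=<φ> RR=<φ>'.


duty β = stance ticks per leg = 9
FL: stance ticks = 9; W→S at t=2 → φ=18
FR: stance ticks = 9; W→S at t=4 → φ=16
RL: stance ticks = 9; W→S at t=13 → φ=7
RR: stance ticks = 9; W→S at t=11 → φ=9

duty=9 offsets: FL=18 FR=16 RL=7 RR=9


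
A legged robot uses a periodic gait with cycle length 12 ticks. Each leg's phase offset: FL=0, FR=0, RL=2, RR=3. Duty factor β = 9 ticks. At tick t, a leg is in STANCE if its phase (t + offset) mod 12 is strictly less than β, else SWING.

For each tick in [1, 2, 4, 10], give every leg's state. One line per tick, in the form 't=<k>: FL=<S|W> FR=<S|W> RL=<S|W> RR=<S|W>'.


t=1: FL=S FR=S RL=S RR=S
t=2: FL=S FR=S RL=S RR=S
t=4: FL=S FR=S RL=S RR=S
t=10: FL=W FR=W RL=S RR=S

t=1: phase=(1,1,3,4) vs β=9 → FL=S FR=S RL=S RR=S
t=2: phase=(2,2,4,5) vs β=9 → FL=S FR=S RL=S RR=S
t=4: phase=(4,4,6,7) vs β=9 → FL=S FR=S RL=S RR=S
t=10: phase=(10,10,0,1) vs β=9 → FL=W FR=W RL=S RR=S


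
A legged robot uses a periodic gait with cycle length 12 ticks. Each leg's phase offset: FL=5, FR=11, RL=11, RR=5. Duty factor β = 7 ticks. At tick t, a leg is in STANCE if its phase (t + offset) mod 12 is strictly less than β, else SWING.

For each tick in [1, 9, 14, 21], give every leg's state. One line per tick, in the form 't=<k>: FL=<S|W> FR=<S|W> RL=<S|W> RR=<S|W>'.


t=1: FL=S FR=S RL=S RR=S
t=9: FL=S FR=W RL=W RR=S
t=14: FL=W FR=S RL=S RR=W
t=21: FL=S FR=W RL=W RR=S

t=1: phase=(6,0,0,6) vs β=7 → FL=S FR=S RL=S RR=S
t=9: phase=(2,8,8,2) vs β=7 → FL=S FR=W RL=W RR=S
t=14: phase=(7,1,1,7) vs β=7 → FL=W FR=S RL=S RR=W
t=21: phase=(2,8,8,2) vs β=7 → FL=S FR=W RL=W RR=S


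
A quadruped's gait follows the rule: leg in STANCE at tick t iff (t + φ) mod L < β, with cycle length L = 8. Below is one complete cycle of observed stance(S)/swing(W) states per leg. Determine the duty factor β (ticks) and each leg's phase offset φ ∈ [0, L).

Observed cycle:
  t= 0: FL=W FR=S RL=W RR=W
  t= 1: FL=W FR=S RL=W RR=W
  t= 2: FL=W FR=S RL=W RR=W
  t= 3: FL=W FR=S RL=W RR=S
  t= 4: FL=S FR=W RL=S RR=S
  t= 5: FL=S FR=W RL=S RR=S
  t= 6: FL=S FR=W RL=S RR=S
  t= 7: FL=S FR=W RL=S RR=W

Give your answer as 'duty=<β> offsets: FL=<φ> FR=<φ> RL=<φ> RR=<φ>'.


duty β = stance ticks per leg = 4
FL: stance ticks = 4; W→S at t=4 → φ=4
FR: stance ticks = 4; W→S at t=0 → φ=0
RL: stance ticks = 4; W→S at t=4 → φ=4
RR: stance ticks = 4; W→S at t=3 → φ=5

duty=4 offsets: FL=4 FR=0 RL=4 RR=5


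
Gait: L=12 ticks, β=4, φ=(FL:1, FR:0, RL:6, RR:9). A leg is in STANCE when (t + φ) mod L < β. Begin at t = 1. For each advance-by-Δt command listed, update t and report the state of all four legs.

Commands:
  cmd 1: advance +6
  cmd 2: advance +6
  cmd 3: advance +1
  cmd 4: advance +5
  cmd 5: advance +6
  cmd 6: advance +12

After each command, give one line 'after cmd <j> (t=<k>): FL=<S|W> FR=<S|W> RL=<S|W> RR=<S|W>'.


start t=1: FL=S FR=S RL=W RR=W
cmd 1: advance +6 → t=7, phase=(8,7,1,4) → FL=W FR=W RL=S RR=W
cmd 2: advance +6 → t=13, phase=(2,1,7,10) → FL=S FR=S RL=W RR=W
cmd 3: advance +1 → t=14, phase=(3,2,8,11) → FL=S FR=S RL=W RR=W
cmd 4: advance +5 → t=19, phase=(8,7,1,4) → FL=W FR=W RL=S RR=W
cmd 5: advance +6 → t=25, phase=(2,1,7,10) → FL=S FR=S RL=W RR=W
cmd 6: advance +12 → t=37, phase=(2,1,7,10) → FL=S FR=S RL=W RR=W

after cmd 1 (t=7): FL=W FR=W RL=S RR=W
after cmd 2 (t=13): FL=S FR=S RL=W RR=W
after cmd 3 (t=14): FL=S FR=S RL=W RR=W
after cmd 4 (t=19): FL=W FR=W RL=S RR=W
after cmd 5 (t=25): FL=S FR=S RL=W RR=W
after cmd 6 (t=37): FL=S FR=S RL=W RR=W


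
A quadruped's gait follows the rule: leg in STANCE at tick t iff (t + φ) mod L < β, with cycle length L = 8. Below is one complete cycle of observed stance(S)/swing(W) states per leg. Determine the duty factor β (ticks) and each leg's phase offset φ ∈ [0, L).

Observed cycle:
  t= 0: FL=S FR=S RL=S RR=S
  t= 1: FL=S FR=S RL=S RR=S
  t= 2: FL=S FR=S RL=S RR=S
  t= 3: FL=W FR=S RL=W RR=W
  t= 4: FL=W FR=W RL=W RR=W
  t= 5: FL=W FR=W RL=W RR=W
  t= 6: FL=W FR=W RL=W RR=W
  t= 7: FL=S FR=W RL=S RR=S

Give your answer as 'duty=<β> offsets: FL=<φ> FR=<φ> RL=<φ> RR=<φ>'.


duty β = stance ticks per leg = 4
FL: stance ticks = 4; W→S at t=7 → φ=1
FR: stance ticks = 4; W→S at t=0 → φ=0
RL: stance ticks = 4; W→S at t=7 → φ=1
RR: stance ticks = 4; W→S at t=7 → φ=1

duty=4 offsets: FL=1 FR=0 RL=1 RR=1


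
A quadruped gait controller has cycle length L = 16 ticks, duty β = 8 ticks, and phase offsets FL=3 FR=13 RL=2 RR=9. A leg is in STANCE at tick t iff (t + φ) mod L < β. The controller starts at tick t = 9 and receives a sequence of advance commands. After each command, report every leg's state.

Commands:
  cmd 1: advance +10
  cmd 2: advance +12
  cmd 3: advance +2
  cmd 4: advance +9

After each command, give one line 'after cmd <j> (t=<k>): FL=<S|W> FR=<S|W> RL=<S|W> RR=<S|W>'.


after cmd 1 (t=19): FL=S FR=S RL=S RR=W
after cmd 2 (t=31): FL=S FR=W RL=S RR=W
after cmd 3 (t=33): FL=S FR=W RL=S RR=W
after cmd 4 (t=42): FL=W FR=S RL=W RR=S

start t=9: FL=W FR=S RL=W RR=S
cmd 1: advance +10 → t=19, phase=(6,0,5,12) → FL=S FR=S RL=S RR=W
cmd 2: advance +12 → t=31, phase=(2,12,1,8) → FL=S FR=W RL=S RR=W
cmd 3: advance +2 → t=33, phase=(4,14,3,10) → FL=S FR=W RL=S RR=W
cmd 4: advance +9 → t=42, phase=(13,7,12,3) → FL=W FR=S RL=W RR=S


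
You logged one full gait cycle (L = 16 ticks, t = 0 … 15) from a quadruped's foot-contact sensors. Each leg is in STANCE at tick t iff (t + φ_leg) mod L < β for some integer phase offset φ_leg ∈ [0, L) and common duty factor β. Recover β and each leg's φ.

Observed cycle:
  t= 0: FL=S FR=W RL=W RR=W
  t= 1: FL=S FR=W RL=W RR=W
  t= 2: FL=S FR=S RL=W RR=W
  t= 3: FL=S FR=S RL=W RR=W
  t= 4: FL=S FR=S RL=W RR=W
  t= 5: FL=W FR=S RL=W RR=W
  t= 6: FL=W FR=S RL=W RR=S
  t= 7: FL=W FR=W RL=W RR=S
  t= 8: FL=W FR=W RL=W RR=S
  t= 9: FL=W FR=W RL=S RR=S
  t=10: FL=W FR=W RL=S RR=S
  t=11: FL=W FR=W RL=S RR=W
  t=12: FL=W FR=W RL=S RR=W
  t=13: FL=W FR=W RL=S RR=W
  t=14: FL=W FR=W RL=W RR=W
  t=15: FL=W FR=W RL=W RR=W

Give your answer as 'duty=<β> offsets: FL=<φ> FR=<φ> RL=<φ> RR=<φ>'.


duty=5 offsets: FL=0 FR=14 RL=7 RR=10

duty β = stance ticks per leg = 5
FL: stance ticks = 5; W→S at t=0 → φ=0
FR: stance ticks = 5; W→S at t=2 → φ=14
RL: stance ticks = 5; W→S at t=9 → φ=7
RR: stance ticks = 5; W→S at t=6 → φ=10


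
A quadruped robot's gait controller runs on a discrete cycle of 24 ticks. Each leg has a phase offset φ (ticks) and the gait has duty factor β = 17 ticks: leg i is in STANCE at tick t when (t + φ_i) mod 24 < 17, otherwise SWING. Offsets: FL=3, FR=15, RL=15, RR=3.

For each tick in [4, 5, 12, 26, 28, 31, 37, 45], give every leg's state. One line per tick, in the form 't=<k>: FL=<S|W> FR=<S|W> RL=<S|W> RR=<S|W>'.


t=4: FL=S FR=W RL=W RR=S
t=5: FL=S FR=W RL=W RR=S
t=12: FL=S FR=S RL=S RR=S
t=26: FL=S FR=W RL=W RR=S
t=28: FL=S FR=W RL=W RR=S
t=31: FL=S FR=W RL=W RR=S
t=37: FL=S FR=S RL=S RR=S
t=45: FL=S FR=S RL=S RR=S

t=4: phase=(7,19,19,7) vs β=17 → FL=S FR=W RL=W RR=S
t=5: phase=(8,20,20,8) vs β=17 → FL=S FR=W RL=W RR=S
t=12: phase=(15,3,3,15) vs β=17 → FL=S FR=S RL=S RR=S
t=26: phase=(5,17,17,5) vs β=17 → FL=S FR=W RL=W RR=S
t=28: phase=(7,19,19,7) vs β=17 → FL=S FR=W RL=W RR=S
t=31: phase=(10,22,22,10) vs β=17 → FL=S FR=W RL=W RR=S
t=37: phase=(16,4,4,16) vs β=17 → FL=S FR=S RL=S RR=S
t=45: phase=(0,12,12,0) vs β=17 → FL=S FR=S RL=S RR=S


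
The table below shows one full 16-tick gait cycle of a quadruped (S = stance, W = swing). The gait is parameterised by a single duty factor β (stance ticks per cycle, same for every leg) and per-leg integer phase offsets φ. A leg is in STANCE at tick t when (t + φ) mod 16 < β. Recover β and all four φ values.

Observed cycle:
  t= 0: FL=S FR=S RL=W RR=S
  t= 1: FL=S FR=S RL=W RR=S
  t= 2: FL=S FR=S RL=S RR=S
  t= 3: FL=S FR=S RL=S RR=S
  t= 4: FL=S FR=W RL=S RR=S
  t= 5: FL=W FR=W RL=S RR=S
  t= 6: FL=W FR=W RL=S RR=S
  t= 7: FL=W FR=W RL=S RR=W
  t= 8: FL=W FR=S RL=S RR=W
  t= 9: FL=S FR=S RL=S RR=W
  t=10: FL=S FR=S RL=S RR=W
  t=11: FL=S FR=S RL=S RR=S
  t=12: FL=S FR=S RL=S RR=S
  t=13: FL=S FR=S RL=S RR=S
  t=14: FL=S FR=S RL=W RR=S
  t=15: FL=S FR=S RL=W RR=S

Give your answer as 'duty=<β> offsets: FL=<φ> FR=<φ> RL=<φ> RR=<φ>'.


duty β = stance ticks per leg = 12
FL: stance ticks = 12; W→S at t=9 → φ=7
FR: stance ticks = 12; W→S at t=8 → φ=8
RL: stance ticks = 12; W→S at t=2 → φ=14
RR: stance ticks = 12; W→S at t=11 → φ=5

duty=12 offsets: FL=7 FR=8 RL=14 RR=5


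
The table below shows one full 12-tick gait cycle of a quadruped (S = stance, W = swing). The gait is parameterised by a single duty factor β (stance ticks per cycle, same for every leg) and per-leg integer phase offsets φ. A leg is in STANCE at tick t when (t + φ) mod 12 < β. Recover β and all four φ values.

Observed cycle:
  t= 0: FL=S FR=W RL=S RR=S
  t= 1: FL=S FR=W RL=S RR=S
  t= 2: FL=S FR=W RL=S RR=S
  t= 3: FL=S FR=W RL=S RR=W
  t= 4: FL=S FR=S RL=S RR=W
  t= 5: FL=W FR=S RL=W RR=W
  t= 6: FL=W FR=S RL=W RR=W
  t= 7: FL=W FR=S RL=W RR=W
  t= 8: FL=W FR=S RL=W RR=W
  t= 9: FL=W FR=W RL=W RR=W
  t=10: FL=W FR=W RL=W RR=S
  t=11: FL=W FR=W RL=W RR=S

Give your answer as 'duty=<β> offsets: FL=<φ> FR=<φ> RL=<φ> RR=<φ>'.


duty=5 offsets: FL=0 FR=8 RL=0 RR=2

duty β = stance ticks per leg = 5
FL: stance ticks = 5; W→S at t=0 → φ=0
FR: stance ticks = 5; W→S at t=4 → φ=8
RL: stance ticks = 5; W→S at t=0 → φ=0
RR: stance ticks = 5; W→S at t=10 → φ=2


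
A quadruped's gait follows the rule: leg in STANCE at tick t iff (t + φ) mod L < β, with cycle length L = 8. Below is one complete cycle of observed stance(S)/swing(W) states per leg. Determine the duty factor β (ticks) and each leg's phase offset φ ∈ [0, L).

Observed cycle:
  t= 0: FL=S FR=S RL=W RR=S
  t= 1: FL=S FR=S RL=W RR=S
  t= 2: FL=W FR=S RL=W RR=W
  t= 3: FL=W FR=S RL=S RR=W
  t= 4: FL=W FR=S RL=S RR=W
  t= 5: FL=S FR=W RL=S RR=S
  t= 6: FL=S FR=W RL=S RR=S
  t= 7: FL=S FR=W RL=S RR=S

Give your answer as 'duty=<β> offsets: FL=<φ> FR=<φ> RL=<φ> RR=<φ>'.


duty=5 offsets: FL=3 FR=0 RL=5 RR=3

duty β = stance ticks per leg = 5
FL: stance ticks = 5; W→S at t=5 → φ=3
FR: stance ticks = 5; W→S at t=0 → φ=0
RL: stance ticks = 5; W→S at t=3 → φ=5
RR: stance ticks = 5; W→S at t=5 → φ=3


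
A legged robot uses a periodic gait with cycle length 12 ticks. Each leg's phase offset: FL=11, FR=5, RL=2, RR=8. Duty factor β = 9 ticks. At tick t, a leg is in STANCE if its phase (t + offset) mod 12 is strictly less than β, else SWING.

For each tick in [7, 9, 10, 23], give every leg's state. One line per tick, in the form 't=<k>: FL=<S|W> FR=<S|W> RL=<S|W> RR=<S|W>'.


t=7: FL=S FR=S RL=W RR=S
t=9: FL=S FR=S RL=W RR=S
t=10: FL=W FR=S RL=S RR=S
t=23: FL=W FR=S RL=S RR=S

t=7: phase=(6,0,9,3) vs β=9 → FL=S FR=S RL=W RR=S
t=9: phase=(8,2,11,5) vs β=9 → FL=S FR=S RL=W RR=S
t=10: phase=(9,3,0,6) vs β=9 → FL=W FR=S RL=S RR=S
t=23: phase=(10,4,1,7) vs β=9 → FL=W FR=S RL=S RR=S


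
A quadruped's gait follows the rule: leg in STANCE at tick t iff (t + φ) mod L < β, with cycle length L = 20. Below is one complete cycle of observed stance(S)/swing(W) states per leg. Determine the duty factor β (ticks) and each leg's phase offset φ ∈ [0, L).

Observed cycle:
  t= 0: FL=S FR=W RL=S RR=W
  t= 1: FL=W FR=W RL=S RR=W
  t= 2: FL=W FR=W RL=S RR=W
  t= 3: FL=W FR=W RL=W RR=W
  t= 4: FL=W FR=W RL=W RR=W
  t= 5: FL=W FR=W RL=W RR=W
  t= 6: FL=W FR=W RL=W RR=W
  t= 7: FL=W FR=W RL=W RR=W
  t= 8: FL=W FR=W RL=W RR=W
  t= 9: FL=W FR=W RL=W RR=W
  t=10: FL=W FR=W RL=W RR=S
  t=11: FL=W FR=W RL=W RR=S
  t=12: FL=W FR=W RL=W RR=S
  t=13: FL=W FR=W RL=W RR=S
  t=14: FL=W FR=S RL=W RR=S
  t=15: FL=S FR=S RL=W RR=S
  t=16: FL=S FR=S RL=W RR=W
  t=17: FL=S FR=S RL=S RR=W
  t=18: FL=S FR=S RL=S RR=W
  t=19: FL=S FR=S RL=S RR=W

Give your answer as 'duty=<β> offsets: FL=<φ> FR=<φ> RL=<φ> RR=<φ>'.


duty β = stance ticks per leg = 6
FL: stance ticks = 6; W→S at t=15 → φ=5
FR: stance ticks = 6; W→S at t=14 → φ=6
RL: stance ticks = 6; W→S at t=17 → φ=3
RR: stance ticks = 6; W→S at t=10 → φ=10

duty=6 offsets: FL=5 FR=6 RL=3 RR=10


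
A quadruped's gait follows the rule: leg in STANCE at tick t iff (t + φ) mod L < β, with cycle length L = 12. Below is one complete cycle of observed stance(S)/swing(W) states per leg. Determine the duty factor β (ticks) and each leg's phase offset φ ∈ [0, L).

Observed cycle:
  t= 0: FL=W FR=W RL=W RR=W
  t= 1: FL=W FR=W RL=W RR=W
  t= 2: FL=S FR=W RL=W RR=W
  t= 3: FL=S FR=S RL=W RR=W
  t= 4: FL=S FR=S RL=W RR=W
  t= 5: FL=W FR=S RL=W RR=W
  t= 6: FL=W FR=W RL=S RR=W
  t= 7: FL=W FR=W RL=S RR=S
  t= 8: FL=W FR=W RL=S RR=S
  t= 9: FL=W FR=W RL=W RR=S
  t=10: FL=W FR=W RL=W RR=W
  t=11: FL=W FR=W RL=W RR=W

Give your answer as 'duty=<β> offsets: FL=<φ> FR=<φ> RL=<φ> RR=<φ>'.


duty β = stance ticks per leg = 3
FL: stance ticks = 3; W→S at t=2 → φ=10
FR: stance ticks = 3; W→S at t=3 → φ=9
RL: stance ticks = 3; W→S at t=6 → φ=6
RR: stance ticks = 3; W→S at t=7 → φ=5

duty=3 offsets: FL=10 FR=9 RL=6 RR=5


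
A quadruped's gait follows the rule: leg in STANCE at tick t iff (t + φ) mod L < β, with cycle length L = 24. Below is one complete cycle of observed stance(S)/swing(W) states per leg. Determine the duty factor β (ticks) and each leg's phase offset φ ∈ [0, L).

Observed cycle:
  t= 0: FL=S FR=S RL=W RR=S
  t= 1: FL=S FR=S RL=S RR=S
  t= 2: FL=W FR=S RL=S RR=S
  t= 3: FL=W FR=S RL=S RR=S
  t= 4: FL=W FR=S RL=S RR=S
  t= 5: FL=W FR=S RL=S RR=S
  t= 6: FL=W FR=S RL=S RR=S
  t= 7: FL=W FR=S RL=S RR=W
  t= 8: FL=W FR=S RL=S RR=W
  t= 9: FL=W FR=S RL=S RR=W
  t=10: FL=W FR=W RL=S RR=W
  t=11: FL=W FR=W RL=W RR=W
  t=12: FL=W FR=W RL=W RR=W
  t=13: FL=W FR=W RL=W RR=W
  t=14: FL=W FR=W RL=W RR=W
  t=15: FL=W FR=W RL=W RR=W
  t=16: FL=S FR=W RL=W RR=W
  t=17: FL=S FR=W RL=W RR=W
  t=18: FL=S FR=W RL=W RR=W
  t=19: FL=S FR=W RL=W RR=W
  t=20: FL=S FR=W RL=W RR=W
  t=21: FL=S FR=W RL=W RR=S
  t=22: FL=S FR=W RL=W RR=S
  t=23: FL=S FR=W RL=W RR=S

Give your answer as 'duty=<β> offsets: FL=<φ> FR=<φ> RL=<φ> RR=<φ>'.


duty=10 offsets: FL=8 FR=0 RL=23 RR=3

duty β = stance ticks per leg = 10
FL: stance ticks = 10; W→S at t=16 → φ=8
FR: stance ticks = 10; W→S at t=0 → φ=0
RL: stance ticks = 10; W→S at t=1 → φ=23
RR: stance ticks = 10; W→S at t=21 → φ=3


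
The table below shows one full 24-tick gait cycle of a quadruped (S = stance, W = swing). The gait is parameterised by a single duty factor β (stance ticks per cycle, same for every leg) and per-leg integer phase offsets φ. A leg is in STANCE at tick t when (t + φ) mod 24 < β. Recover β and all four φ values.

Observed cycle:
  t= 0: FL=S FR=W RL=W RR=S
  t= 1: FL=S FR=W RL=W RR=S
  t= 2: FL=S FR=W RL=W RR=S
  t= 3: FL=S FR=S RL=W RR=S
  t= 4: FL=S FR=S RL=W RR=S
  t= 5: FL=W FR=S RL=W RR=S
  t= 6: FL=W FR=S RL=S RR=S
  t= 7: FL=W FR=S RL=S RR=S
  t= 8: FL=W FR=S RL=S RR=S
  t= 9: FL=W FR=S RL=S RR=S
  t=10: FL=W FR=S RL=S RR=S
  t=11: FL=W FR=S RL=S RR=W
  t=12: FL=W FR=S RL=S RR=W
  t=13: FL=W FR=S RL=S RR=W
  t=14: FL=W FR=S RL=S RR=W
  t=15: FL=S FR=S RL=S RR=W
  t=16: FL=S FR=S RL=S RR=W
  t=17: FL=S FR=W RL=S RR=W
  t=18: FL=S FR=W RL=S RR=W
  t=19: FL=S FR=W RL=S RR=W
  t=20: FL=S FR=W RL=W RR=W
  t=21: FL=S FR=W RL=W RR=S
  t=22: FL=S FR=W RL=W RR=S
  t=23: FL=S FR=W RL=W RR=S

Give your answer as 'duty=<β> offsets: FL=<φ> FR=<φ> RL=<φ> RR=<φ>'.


duty β = stance ticks per leg = 14
FL: stance ticks = 14; W→S at t=15 → φ=9
FR: stance ticks = 14; W→S at t=3 → φ=21
RL: stance ticks = 14; W→S at t=6 → φ=18
RR: stance ticks = 14; W→S at t=21 → φ=3

duty=14 offsets: FL=9 FR=21 RL=18 RR=3


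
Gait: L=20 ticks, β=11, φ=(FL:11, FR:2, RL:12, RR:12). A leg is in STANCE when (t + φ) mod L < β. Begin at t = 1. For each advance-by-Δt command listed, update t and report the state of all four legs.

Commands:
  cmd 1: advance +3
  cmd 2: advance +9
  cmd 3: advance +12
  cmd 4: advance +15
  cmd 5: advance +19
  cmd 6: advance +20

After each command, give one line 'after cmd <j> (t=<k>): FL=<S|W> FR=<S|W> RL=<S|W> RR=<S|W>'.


after cmd 1 (t=4): FL=W FR=S RL=W RR=W
after cmd 2 (t=13): FL=S FR=W RL=S RR=S
after cmd 3 (t=25): FL=W FR=S RL=W RR=W
after cmd 4 (t=40): FL=W FR=S RL=W RR=W
after cmd 5 (t=59): FL=S FR=S RL=W RR=W
after cmd 6 (t=79): FL=S FR=S RL=W RR=W

start t=1: FL=W FR=S RL=W RR=W
cmd 1: advance +3 → t=4, phase=(15,6,16,16) → FL=W FR=S RL=W RR=W
cmd 2: advance +9 → t=13, phase=(4,15,5,5) → FL=S FR=W RL=S RR=S
cmd 3: advance +12 → t=25, phase=(16,7,17,17) → FL=W FR=S RL=W RR=W
cmd 4: advance +15 → t=40, phase=(11,2,12,12) → FL=W FR=S RL=W RR=W
cmd 5: advance +19 → t=59, phase=(10,1,11,11) → FL=S FR=S RL=W RR=W
cmd 6: advance +20 → t=79, phase=(10,1,11,11) → FL=S FR=S RL=W RR=W


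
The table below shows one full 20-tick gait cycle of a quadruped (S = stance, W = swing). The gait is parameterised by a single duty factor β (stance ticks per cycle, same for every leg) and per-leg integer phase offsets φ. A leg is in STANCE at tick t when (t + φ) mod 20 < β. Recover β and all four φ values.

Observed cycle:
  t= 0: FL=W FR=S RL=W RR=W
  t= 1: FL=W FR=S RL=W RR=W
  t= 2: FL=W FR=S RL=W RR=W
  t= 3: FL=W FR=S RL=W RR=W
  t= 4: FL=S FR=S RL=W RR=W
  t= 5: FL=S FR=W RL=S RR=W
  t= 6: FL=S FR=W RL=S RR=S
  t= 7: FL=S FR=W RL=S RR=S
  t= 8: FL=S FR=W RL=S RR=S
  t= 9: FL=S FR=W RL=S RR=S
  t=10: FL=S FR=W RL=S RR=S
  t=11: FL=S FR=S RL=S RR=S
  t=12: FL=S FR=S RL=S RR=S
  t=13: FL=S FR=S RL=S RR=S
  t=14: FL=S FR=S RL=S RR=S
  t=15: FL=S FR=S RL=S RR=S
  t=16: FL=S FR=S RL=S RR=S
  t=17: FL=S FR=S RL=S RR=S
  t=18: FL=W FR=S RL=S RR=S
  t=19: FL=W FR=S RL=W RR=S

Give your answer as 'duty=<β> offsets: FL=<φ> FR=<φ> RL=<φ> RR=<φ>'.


duty=14 offsets: FL=16 FR=9 RL=15 RR=14

duty β = stance ticks per leg = 14
FL: stance ticks = 14; W→S at t=4 → φ=16
FR: stance ticks = 14; W→S at t=11 → φ=9
RL: stance ticks = 14; W→S at t=5 → φ=15
RR: stance ticks = 14; W→S at t=6 → φ=14


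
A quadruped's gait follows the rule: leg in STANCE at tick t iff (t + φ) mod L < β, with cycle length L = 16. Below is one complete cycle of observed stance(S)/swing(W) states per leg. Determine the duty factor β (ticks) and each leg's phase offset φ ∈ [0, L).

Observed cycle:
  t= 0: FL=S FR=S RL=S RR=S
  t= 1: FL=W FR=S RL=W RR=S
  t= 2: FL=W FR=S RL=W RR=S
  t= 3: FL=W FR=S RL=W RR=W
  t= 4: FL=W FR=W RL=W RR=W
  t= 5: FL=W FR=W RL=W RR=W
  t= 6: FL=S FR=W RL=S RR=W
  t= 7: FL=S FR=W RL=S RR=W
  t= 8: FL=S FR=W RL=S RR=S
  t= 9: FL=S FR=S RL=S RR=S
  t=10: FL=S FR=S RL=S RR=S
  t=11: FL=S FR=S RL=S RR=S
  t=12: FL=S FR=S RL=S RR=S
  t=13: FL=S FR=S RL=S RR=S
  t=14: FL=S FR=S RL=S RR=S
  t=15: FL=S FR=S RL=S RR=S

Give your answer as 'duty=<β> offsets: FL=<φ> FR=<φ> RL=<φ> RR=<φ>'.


duty β = stance ticks per leg = 11
FL: stance ticks = 11; W→S at t=6 → φ=10
FR: stance ticks = 11; W→S at t=9 → φ=7
RL: stance ticks = 11; W→S at t=6 → φ=10
RR: stance ticks = 11; W→S at t=8 → φ=8

duty=11 offsets: FL=10 FR=7 RL=10 RR=8


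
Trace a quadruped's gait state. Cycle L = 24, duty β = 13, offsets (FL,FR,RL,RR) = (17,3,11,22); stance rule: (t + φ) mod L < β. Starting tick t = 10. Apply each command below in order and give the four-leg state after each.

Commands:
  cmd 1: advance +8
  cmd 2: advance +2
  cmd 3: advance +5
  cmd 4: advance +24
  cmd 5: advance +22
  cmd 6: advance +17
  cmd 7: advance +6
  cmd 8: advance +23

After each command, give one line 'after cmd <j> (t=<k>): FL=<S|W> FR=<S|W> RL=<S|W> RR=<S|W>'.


start t=10: FL=S FR=W RL=W RR=S
cmd 1: advance +8 → t=18, phase=(11,21,5,16) → FL=S FR=W RL=S RR=W
cmd 2: advance +2 → t=20, phase=(13,23,7,18) → FL=W FR=W RL=S RR=W
cmd 3: advance +5 → t=25, phase=(18,4,12,23) → FL=W FR=S RL=S RR=W
cmd 4: advance +24 → t=49, phase=(18,4,12,23) → FL=W FR=S RL=S RR=W
cmd 5: advance +22 → t=71, phase=(16,2,10,21) → FL=W FR=S RL=S RR=W
cmd 6: advance +17 → t=88, phase=(9,19,3,14) → FL=S FR=W RL=S RR=W
cmd 7: advance +6 → t=94, phase=(15,1,9,20) → FL=W FR=S RL=S RR=W
cmd 8: advance +23 → t=117, phase=(14,0,8,19) → FL=W FR=S RL=S RR=W

after cmd 1 (t=18): FL=S FR=W RL=S RR=W
after cmd 2 (t=20): FL=W FR=W RL=S RR=W
after cmd 3 (t=25): FL=W FR=S RL=S RR=W
after cmd 4 (t=49): FL=W FR=S RL=S RR=W
after cmd 5 (t=71): FL=W FR=S RL=S RR=W
after cmd 6 (t=88): FL=S FR=W RL=S RR=W
after cmd 7 (t=94): FL=W FR=S RL=S RR=W
after cmd 8 (t=117): FL=W FR=S RL=S RR=W


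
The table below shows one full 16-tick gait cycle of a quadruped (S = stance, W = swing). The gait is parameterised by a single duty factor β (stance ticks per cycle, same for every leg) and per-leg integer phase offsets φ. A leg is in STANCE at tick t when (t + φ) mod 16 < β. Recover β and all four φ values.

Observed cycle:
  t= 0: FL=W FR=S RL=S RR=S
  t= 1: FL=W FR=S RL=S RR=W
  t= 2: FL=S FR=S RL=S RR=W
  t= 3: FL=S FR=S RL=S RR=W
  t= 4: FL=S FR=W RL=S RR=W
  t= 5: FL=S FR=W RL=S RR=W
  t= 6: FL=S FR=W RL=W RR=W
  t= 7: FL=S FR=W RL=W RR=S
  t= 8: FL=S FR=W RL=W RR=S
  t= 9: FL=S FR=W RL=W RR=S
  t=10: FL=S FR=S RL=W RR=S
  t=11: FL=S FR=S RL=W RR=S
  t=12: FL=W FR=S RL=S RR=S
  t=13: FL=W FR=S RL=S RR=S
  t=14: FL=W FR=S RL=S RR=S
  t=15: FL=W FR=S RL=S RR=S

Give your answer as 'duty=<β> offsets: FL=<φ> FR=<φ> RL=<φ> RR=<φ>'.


duty β = stance ticks per leg = 10
FL: stance ticks = 10; W→S at t=2 → φ=14
FR: stance ticks = 10; W→S at t=10 → φ=6
RL: stance ticks = 10; W→S at t=12 → φ=4
RR: stance ticks = 10; W→S at t=7 → φ=9

duty=10 offsets: FL=14 FR=6 RL=4 RR=9


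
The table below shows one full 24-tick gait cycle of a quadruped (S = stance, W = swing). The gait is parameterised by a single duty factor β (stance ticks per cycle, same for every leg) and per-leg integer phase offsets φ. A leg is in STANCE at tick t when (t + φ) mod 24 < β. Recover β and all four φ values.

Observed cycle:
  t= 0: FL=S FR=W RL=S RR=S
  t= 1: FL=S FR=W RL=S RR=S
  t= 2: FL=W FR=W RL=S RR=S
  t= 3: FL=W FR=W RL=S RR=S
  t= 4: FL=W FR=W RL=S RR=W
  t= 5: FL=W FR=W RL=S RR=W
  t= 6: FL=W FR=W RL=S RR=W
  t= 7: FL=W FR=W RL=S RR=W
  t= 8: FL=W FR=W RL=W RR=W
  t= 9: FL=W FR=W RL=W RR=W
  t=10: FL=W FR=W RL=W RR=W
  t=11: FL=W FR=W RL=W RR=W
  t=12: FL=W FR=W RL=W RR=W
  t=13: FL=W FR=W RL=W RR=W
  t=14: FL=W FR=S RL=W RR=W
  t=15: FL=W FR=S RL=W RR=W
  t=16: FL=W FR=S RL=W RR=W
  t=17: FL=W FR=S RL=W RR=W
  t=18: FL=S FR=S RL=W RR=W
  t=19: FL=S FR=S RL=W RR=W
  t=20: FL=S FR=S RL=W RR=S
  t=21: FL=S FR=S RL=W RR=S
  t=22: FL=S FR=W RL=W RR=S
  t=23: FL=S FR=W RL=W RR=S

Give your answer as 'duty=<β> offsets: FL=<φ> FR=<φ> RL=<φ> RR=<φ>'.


duty β = stance ticks per leg = 8
FL: stance ticks = 8; W→S at t=18 → φ=6
FR: stance ticks = 8; W→S at t=14 → φ=10
RL: stance ticks = 8; W→S at t=0 → φ=0
RR: stance ticks = 8; W→S at t=20 → φ=4

duty=8 offsets: FL=6 FR=10 RL=0 RR=4


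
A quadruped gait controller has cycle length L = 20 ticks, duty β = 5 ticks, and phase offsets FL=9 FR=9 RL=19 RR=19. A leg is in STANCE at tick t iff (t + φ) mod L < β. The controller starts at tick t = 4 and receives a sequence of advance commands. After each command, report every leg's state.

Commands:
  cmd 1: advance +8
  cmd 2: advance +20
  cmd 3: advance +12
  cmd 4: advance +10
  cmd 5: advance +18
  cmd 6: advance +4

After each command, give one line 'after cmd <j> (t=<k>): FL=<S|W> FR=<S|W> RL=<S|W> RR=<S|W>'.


after cmd 1 (t=12): FL=S FR=S RL=W RR=W
after cmd 2 (t=32): FL=S FR=S RL=W RR=W
after cmd 3 (t=44): FL=W FR=W RL=S RR=S
after cmd 4 (t=54): FL=S FR=S RL=W RR=W
after cmd 5 (t=72): FL=S FR=S RL=W RR=W
after cmd 6 (t=76): FL=W FR=W RL=W RR=W

start t=4: FL=W FR=W RL=S RR=S
cmd 1: advance +8 → t=12, phase=(1,1,11,11) → FL=S FR=S RL=W RR=W
cmd 2: advance +20 → t=32, phase=(1,1,11,11) → FL=S FR=S RL=W RR=W
cmd 3: advance +12 → t=44, phase=(13,13,3,3) → FL=W FR=W RL=S RR=S
cmd 4: advance +10 → t=54, phase=(3,3,13,13) → FL=S FR=S RL=W RR=W
cmd 5: advance +18 → t=72, phase=(1,1,11,11) → FL=S FR=S RL=W RR=W
cmd 6: advance +4 → t=76, phase=(5,5,15,15) → FL=W FR=W RL=W RR=W


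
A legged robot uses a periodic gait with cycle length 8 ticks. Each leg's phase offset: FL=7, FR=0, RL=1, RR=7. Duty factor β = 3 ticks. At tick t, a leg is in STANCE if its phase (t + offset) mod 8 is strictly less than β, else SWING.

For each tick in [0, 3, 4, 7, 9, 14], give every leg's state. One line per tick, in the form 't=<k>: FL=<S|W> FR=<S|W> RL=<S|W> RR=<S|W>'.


t=0: FL=W FR=S RL=S RR=W
t=3: FL=S FR=W RL=W RR=S
t=4: FL=W FR=W RL=W RR=W
t=7: FL=W FR=W RL=S RR=W
t=9: FL=S FR=S RL=S RR=S
t=14: FL=W FR=W RL=W RR=W

t=0: phase=(7,0,1,7) vs β=3 → FL=W FR=S RL=S RR=W
t=3: phase=(2,3,4,2) vs β=3 → FL=S FR=W RL=W RR=S
t=4: phase=(3,4,5,3) vs β=3 → FL=W FR=W RL=W RR=W
t=7: phase=(6,7,0,6) vs β=3 → FL=W FR=W RL=S RR=W
t=9: phase=(0,1,2,0) vs β=3 → FL=S FR=S RL=S RR=S
t=14: phase=(5,6,7,5) vs β=3 → FL=W FR=W RL=W RR=W


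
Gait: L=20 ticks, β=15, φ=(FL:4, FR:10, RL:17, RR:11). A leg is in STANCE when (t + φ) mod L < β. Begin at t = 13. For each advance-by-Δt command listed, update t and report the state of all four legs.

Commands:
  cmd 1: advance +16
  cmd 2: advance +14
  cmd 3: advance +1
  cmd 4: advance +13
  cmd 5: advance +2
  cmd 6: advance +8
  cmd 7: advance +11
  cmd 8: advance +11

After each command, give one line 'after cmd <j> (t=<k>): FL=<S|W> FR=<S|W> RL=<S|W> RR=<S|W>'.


start t=13: FL=W FR=S RL=S RR=S
cmd 1: advance +16 → t=29, phase=(13,19,6,0) → FL=S FR=W RL=S RR=S
cmd 2: advance +14 → t=43, phase=(7,13,0,14) → FL=S FR=S RL=S RR=S
cmd 3: advance +1 → t=44, phase=(8,14,1,15) → FL=S FR=S RL=S RR=W
cmd 4: advance +13 → t=57, phase=(1,7,14,8) → FL=S FR=S RL=S RR=S
cmd 5: advance +2 → t=59, phase=(3,9,16,10) → FL=S FR=S RL=W RR=S
cmd 6: advance +8 → t=67, phase=(11,17,4,18) → FL=S FR=W RL=S RR=W
cmd 7: advance +11 → t=78, phase=(2,8,15,9) → FL=S FR=S RL=W RR=S
cmd 8: advance +11 → t=89, phase=(13,19,6,0) → FL=S FR=W RL=S RR=S

after cmd 1 (t=29): FL=S FR=W RL=S RR=S
after cmd 2 (t=43): FL=S FR=S RL=S RR=S
after cmd 3 (t=44): FL=S FR=S RL=S RR=W
after cmd 4 (t=57): FL=S FR=S RL=S RR=S
after cmd 5 (t=59): FL=S FR=S RL=W RR=S
after cmd 6 (t=67): FL=S FR=W RL=S RR=W
after cmd 7 (t=78): FL=S FR=S RL=W RR=S
after cmd 8 (t=89): FL=S FR=W RL=S RR=S


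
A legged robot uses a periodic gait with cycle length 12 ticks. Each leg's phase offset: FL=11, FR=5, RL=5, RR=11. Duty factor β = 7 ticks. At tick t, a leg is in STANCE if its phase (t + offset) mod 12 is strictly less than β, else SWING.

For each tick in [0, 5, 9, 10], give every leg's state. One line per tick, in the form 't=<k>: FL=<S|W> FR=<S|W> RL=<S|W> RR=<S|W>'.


t=0: phase=(11,5,5,11) vs β=7 → FL=W FR=S RL=S RR=W
t=5: phase=(4,10,10,4) vs β=7 → FL=S FR=W RL=W RR=S
t=9: phase=(8,2,2,8) vs β=7 → FL=W FR=S RL=S RR=W
t=10: phase=(9,3,3,9) vs β=7 → FL=W FR=S RL=S RR=W

t=0: FL=W FR=S RL=S RR=W
t=5: FL=S FR=W RL=W RR=S
t=9: FL=W FR=S RL=S RR=W
t=10: FL=W FR=S RL=S RR=W


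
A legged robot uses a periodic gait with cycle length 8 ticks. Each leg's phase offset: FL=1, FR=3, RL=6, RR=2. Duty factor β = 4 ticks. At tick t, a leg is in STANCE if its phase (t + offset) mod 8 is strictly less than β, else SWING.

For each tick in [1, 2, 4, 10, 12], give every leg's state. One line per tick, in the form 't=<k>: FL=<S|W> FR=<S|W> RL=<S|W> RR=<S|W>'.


t=1: FL=S FR=W RL=W RR=S
t=2: FL=S FR=W RL=S RR=W
t=4: FL=W FR=W RL=S RR=W
t=10: FL=S FR=W RL=S RR=W
t=12: FL=W FR=W RL=S RR=W

t=1: phase=(2,4,7,3) vs β=4 → FL=S FR=W RL=W RR=S
t=2: phase=(3,5,0,4) vs β=4 → FL=S FR=W RL=S RR=W
t=4: phase=(5,7,2,6) vs β=4 → FL=W FR=W RL=S RR=W
t=10: phase=(3,5,0,4) vs β=4 → FL=S FR=W RL=S RR=W
t=12: phase=(5,7,2,6) vs β=4 → FL=W FR=W RL=S RR=W


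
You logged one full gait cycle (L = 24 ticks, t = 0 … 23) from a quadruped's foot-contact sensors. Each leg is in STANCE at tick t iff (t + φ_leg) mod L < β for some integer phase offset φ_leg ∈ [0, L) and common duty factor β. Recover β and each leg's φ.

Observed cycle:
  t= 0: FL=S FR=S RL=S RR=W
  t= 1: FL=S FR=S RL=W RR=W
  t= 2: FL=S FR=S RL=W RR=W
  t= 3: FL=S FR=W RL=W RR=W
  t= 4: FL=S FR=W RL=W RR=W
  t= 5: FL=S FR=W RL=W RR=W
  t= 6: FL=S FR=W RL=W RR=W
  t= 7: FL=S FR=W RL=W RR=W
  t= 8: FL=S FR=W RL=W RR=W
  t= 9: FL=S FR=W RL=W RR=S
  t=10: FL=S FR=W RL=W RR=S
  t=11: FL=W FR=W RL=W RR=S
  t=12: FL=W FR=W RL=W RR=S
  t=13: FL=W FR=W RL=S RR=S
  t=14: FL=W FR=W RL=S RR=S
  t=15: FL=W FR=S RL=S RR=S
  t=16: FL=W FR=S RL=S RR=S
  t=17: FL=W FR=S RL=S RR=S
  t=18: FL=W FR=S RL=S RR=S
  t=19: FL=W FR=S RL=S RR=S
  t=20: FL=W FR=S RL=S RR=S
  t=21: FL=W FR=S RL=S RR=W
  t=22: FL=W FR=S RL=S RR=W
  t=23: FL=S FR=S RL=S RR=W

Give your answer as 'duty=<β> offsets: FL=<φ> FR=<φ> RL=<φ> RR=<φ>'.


duty=12 offsets: FL=1 FR=9 RL=11 RR=15

duty β = stance ticks per leg = 12
FL: stance ticks = 12; W→S at t=23 → φ=1
FR: stance ticks = 12; W→S at t=15 → φ=9
RL: stance ticks = 12; W→S at t=13 → φ=11
RR: stance ticks = 12; W→S at t=9 → φ=15
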